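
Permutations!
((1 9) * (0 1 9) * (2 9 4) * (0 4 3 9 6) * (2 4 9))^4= ((0 1 9 3 2 6))^4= (0 2 9)(1 6 3)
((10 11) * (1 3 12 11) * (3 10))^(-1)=((1 10)(3 12 11))^(-1)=(1 10)(3 11 12)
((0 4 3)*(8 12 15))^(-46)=((0 4 3)(8 12 15))^(-46)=(0 3 4)(8 15 12)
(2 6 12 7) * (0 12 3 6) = (0 12 7 2)(3 6) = [12, 1, 0, 6, 4, 5, 3, 2, 8, 9, 10, 11, 7]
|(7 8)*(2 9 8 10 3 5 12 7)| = |(2 9 8)(3 5 12 7 10)| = 15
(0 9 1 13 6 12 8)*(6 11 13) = (0 9 1 6 12 8)(11 13) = [9, 6, 2, 3, 4, 5, 12, 7, 0, 1, 10, 13, 8, 11]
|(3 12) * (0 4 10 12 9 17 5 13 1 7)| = 11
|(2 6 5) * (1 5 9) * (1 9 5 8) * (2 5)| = 2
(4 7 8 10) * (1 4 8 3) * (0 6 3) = [6, 4, 2, 1, 7, 5, 3, 0, 10, 9, 8] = (0 6 3 1 4 7)(8 10)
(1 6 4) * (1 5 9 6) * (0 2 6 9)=(9)(0 2 6 4 5)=[2, 1, 6, 3, 5, 0, 4, 7, 8, 9]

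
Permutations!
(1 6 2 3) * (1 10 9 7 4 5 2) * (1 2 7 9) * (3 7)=(1 6 2 7 4 5 3 10)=[0, 6, 7, 10, 5, 3, 2, 4, 8, 9, 1]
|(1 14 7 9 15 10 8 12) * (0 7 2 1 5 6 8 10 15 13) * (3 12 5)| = 12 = |(15)(0 7 9 13)(1 14 2)(3 12)(5 6 8)|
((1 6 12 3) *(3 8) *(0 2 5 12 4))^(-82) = (0 4 6 1 3 8 12 5 2)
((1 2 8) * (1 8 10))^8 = ((1 2 10))^8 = (1 10 2)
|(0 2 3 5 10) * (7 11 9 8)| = 20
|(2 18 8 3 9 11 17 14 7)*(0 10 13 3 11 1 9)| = |(0 10 13 3)(1 9)(2 18 8 11 17 14 7)| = 28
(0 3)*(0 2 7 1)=(0 3 2 7 1)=[3, 0, 7, 2, 4, 5, 6, 1]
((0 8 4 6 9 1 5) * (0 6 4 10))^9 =((0 8 10)(1 5 6 9))^9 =(10)(1 5 6 9)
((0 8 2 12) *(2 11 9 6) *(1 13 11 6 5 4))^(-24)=(13)(0 8 6 2 12)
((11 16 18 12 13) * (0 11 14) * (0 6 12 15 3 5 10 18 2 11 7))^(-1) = (0 7)(2 16 11)(3 15 18 10 5)(6 14 13 12)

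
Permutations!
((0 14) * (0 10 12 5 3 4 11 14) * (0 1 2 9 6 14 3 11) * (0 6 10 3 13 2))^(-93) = ((0 1)(2 9 10 12 5 11 13)(3 4 6 14))^(-93) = (0 1)(2 11 12 9 13 5 10)(3 14 6 4)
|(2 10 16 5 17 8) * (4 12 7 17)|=|(2 10 16 5 4 12 7 17 8)|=9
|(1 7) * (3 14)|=|(1 7)(3 14)|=2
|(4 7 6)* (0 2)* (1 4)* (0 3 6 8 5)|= 9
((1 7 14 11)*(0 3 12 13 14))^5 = ((0 3 12 13 14 11 1 7))^5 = (0 11 12 7 14 3 1 13)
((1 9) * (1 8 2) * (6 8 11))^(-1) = (1 2 8 6 11 9)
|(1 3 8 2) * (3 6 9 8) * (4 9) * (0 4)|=7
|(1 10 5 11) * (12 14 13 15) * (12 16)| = 20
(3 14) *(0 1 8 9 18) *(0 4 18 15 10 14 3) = [1, 8, 2, 3, 18, 5, 6, 7, 9, 15, 14, 11, 12, 13, 0, 10, 16, 17, 4] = (0 1 8 9 15 10 14)(4 18)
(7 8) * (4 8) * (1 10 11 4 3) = (1 10 11 4 8 7 3) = [0, 10, 2, 1, 8, 5, 6, 3, 7, 9, 11, 4]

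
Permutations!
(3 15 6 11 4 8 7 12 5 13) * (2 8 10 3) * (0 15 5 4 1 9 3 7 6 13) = (0 15 13 2 8 6 11 1 9 3 5)(4 10 7 12) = [15, 9, 8, 5, 10, 0, 11, 12, 6, 3, 7, 1, 4, 2, 14, 13]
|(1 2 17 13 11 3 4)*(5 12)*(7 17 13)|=6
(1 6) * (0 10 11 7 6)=(0 10 11 7 6 1)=[10, 0, 2, 3, 4, 5, 1, 6, 8, 9, 11, 7]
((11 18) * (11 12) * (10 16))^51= ((10 16)(11 18 12))^51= (18)(10 16)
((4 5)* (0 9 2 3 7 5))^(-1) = (0 4 5 7 3 2 9)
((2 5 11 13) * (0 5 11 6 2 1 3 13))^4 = ((0 5 6 2 11)(1 3 13))^4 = (0 11 2 6 5)(1 3 13)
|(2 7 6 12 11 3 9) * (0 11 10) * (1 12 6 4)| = |(0 11 3 9 2 7 4 1 12 10)| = 10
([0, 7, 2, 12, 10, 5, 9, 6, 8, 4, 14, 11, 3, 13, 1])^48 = (1 14 10 4 9 6 7)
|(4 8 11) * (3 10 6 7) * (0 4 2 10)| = 9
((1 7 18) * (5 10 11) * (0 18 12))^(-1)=(0 12 7 1 18)(5 11 10)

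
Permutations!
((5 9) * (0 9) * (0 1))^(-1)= ((0 9 5 1))^(-1)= (0 1 5 9)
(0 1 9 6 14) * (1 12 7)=(0 12 7 1 9 6 14)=[12, 9, 2, 3, 4, 5, 14, 1, 8, 6, 10, 11, 7, 13, 0]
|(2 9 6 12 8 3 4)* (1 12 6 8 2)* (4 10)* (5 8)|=9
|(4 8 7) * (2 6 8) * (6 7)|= |(2 7 4)(6 8)|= 6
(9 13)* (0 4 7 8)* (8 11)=(0 4 7 11 8)(9 13)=[4, 1, 2, 3, 7, 5, 6, 11, 0, 13, 10, 8, 12, 9]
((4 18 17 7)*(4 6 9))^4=((4 18 17 7 6 9))^4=(4 6 17)(7 18 9)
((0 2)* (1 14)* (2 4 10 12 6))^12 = ((0 4 10 12 6 2)(1 14))^12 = (14)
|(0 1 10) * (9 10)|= |(0 1 9 10)|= 4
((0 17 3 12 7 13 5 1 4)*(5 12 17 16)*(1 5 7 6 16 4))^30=(17)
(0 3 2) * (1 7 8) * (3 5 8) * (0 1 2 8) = (0 5)(1 7 3 8 2) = [5, 7, 1, 8, 4, 0, 6, 3, 2]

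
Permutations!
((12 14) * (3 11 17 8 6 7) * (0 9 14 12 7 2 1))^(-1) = (0 1 2 6 8 17 11 3 7 14 9) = ((0 9 14 7 3 11 17 8 6 2 1))^(-1)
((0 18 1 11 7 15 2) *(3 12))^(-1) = (0 2 15 7 11 1 18)(3 12)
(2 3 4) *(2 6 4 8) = (2 3 8)(4 6) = [0, 1, 3, 8, 6, 5, 4, 7, 2]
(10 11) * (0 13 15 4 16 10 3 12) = [13, 1, 2, 12, 16, 5, 6, 7, 8, 9, 11, 3, 0, 15, 14, 4, 10] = (0 13 15 4 16 10 11 3 12)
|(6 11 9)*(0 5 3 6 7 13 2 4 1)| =11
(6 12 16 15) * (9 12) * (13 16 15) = (6 9 12 15)(13 16) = [0, 1, 2, 3, 4, 5, 9, 7, 8, 12, 10, 11, 15, 16, 14, 6, 13]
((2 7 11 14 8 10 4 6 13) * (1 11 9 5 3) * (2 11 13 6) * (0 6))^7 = (0 6)(1 2 11 9 8 3 4 13 7 14 5 10)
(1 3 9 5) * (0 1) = (0 1 3 9 5) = [1, 3, 2, 9, 4, 0, 6, 7, 8, 5]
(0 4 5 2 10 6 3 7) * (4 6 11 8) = (0 6 3 7)(2 10 11 8 4 5) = [6, 1, 10, 7, 5, 2, 3, 0, 4, 9, 11, 8]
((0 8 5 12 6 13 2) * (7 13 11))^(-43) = (0 5 6 7 2 8 12 11 13)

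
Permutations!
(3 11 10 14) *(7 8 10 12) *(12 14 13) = (3 11 14)(7 8 10 13 12) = [0, 1, 2, 11, 4, 5, 6, 8, 10, 9, 13, 14, 7, 12, 3]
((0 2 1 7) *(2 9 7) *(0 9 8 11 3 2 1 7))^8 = (0 8 11 3 2 7 9)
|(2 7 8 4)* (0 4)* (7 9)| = 6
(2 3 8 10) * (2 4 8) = (2 3)(4 8 10) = [0, 1, 3, 2, 8, 5, 6, 7, 10, 9, 4]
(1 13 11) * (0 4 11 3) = (0 4 11 1 13 3) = [4, 13, 2, 0, 11, 5, 6, 7, 8, 9, 10, 1, 12, 3]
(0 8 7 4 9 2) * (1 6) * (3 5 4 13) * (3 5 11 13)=[8, 6, 0, 11, 9, 4, 1, 3, 7, 2, 10, 13, 12, 5]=(0 8 7 3 11 13 5 4 9 2)(1 6)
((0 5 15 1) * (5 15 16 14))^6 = ((0 15 1)(5 16 14))^6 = (16)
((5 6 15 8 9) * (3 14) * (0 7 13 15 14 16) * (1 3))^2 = ((0 7 13 15 8 9 5 6 14 1 3 16))^2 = (0 13 8 5 14 3)(1 16 7 15 9 6)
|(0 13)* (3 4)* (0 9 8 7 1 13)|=|(1 13 9 8 7)(3 4)|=10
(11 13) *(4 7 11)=(4 7 11 13)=[0, 1, 2, 3, 7, 5, 6, 11, 8, 9, 10, 13, 12, 4]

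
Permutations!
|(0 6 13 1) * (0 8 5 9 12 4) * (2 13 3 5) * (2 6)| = 11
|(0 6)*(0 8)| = 3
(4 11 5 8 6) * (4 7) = (4 11 5 8 6 7) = [0, 1, 2, 3, 11, 8, 7, 4, 6, 9, 10, 5]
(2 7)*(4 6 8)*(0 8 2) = (0 8 4 6 2 7) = [8, 1, 7, 3, 6, 5, 2, 0, 4]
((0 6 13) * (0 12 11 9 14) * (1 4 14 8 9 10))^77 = ((0 6 13 12 11 10 1 4 14)(8 9))^77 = (0 10 6 1 13 4 12 14 11)(8 9)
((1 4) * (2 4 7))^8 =((1 7 2 4))^8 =(7)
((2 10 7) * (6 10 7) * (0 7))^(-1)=(0 2 7)(6 10)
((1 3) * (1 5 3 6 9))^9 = (9)(3 5)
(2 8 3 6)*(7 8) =(2 7 8 3 6) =[0, 1, 7, 6, 4, 5, 2, 8, 3]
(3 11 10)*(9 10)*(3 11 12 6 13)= (3 12 6 13)(9 10 11)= [0, 1, 2, 12, 4, 5, 13, 7, 8, 10, 11, 9, 6, 3]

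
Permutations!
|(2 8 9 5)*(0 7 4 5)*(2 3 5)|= 6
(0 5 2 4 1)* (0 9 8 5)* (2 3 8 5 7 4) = (1 9 5 3 8 7 4) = [0, 9, 2, 8, 1, 3, 6, 4, 7, 5]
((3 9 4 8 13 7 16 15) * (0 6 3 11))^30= ((0 6 3 9 4 8 13 7 16 15 11))^30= (0 16 8 3 11 7 4 6 15 13 9)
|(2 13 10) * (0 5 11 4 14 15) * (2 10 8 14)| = |(0 5 11 4 2 13 8 14 15)| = 9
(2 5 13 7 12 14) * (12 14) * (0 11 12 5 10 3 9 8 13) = [11, 1, 10, 9, 4, 0, 6, 14, 13, 8, 3, 12, 5, 7, 2] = (0 11 12 5)(2 10 3 9 8 13 7 14)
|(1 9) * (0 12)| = 2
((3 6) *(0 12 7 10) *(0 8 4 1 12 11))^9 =(0 11)(1 10)(3 6)(4 7)(8 12)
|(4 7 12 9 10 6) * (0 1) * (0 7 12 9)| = 8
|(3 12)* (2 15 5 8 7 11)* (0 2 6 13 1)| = |(0 2 15 5 8 7 11 6 13 1)(3 12)| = 10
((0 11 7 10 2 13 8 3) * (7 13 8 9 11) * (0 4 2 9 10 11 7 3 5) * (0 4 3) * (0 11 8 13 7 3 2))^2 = (0 7 5)(2 10 3 13 9)(4 11 8)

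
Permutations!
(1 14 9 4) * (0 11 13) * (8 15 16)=(0 11 13)(1 14 9 4)(8 15 16)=[11, 14, 2, 3, 1, 5, 6, 7, 15, 4, 10, 13, 12, 0, 9, 16, 8]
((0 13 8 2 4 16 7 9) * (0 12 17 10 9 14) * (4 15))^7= (0 7 4 2 13 14 16 15 8)(9 10 17 12)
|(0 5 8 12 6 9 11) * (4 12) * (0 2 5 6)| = |(0 6 9 11 2 5 8 4 12)| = 9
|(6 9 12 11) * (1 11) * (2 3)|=10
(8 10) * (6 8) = (6 8 10) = [0, 1, 2, 3, 4, 5, 8, 7, 10, 9, 6]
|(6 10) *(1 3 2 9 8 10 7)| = 8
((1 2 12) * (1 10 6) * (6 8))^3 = (1 10)(2 8)(6 12)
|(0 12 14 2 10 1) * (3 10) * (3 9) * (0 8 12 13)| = |(0 13)(1 8 12 14 2 9 3 10)| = 8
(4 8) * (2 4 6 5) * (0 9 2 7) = (0 9 2 4 8 6 5 7) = [9, 1, 4, 3, 8, 7, 5, 0, 6, 2]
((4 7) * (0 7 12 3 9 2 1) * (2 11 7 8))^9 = ((0 8 2 1)(3 9 11 7 4 12))^9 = (0 8 2 1)(3 7)(4 9)(11 12)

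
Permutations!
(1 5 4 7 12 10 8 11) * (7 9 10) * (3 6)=(1 5 4 9 10 8 11)(3 6)(7 12)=[0, 5, 2, 6, 9, 4, 3, 12, 11, 10, 8, 1, 7]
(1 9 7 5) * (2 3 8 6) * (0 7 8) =[7, 9, 3, 0, 4, 1, 2, 5, 6, 8] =(0 7 5 1 9 8 6 2 3)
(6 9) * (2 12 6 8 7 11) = (2 12 6 9 8 7 11) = [0, 1, 12, 3, 4, 5, 9, 11, 7, 8, 10, 2, 6]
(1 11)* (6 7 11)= [0, 6, 2, 3, 4, 5, 7, 11, 8, 9, 10, 1]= (1 6 7 11)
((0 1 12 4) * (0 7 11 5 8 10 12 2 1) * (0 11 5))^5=(0 11)(1 2)(4 12 10 8 5 7)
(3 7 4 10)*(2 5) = (2 5)(3 7 4 10) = [0, 1, 5, 7, 10, 2, 6, 4, 8, 9, 3]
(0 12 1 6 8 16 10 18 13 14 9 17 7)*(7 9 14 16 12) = (0 7)(1 6 8 12)(9 17)(10 18 13 16) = [7, 6, 2, 3, 4, 5, 8, 0, 12, 17, 18, 11, 1, 16, 14, 15, 10, 9, 13]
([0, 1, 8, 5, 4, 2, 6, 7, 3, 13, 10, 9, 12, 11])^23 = (2 5 3 8)(9 11 13)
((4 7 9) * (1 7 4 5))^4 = (9)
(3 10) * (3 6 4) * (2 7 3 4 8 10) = [0, 1, 7, 2, 4, 5, 8, 3, 10, 9, 6] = (2 7 3)(6 8 10)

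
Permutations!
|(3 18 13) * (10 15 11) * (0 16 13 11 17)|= 9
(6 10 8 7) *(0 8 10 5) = (10)(0 8 7 6 5) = [8, 1, 2, 3, 4, 0, 5, 6, 7, 9, 10]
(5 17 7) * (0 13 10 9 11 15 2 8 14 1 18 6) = (0 13 10 9 11 15 2 8 14 1 18 6)(5 17 7) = [13, 18, 8, 3, 4, 17, 0, 5, 14, 11, 9, 15, 12, 10, 1, 2, 16, 7, 6]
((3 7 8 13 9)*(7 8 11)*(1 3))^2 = (1 8 9 3 13) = ((1 3 8 13 9)(7 11))^2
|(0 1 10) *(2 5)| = 6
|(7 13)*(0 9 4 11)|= |(0 9 4 11)(7 13)|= 4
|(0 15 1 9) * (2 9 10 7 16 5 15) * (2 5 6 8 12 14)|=|(0 5 15 1 10 7 16 6 8 12 14 2 9)|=13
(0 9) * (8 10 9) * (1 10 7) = (0 8 7 1 10 9) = [8, 10, 2, 3, 4, 5, 6, 1, 7, 0, 9]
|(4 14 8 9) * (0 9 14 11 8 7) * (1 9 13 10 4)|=8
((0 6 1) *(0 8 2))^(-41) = (0 2 8 1 6)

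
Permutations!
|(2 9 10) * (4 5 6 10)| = 6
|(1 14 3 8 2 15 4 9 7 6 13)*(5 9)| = 12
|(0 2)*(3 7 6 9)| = 4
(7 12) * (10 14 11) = (7 12)(10 14 11) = [0, 1, 2, 3, 4, 5, 6, 12, 8, 9, 14, 10, 7, 13, 11]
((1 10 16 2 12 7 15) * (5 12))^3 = (1 2 7 10 5 15 16 12)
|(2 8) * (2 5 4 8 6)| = 6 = |(2 6)(4 8 5)|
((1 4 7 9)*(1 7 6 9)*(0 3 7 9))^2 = (9)(0 7 4)(1 6 3)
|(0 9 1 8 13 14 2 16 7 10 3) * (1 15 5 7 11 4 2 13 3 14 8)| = 20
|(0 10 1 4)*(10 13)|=5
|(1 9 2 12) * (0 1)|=|(0 1 9 2 12)|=5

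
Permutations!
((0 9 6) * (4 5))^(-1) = (0 6 9)(4 5)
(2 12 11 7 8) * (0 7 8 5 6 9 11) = (0 7 5 6 9 11 8 2 12) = [7, 1, 12, 3, 4, 6, 9, 5, 2, 11, 10, 8, 0]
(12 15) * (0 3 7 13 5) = [3, 1, 2, 7, 4, 0, 6, 13, 8, 9, 10, 11, 15, 5, 14, 12] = (0 3 7 13 5)(12 15)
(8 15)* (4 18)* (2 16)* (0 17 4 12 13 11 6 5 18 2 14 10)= (0 17 4 2 16 14 10)(5 18 12 13 11 6)(8 15)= [17, 1, 16, 3, 2, 18, 5, 7, 15, 9, 0, 6, 13, 11, 10, 8, 14, 4, 12]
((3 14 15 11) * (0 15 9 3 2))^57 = (0 15 11 2)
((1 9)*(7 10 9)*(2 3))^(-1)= (1 9 10 7)(2 3)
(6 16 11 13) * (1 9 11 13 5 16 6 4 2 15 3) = (1 9 11 5 16 13 4 2 15 3) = [0, 9, 15, 1, 2, 16, 6, 7, 8, 11, 10, 5, 12, 4, 14, 3, 13]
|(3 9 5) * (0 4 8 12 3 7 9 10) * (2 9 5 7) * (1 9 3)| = 11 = |(0 4 8 12 1 9 7 5 2 3 10)|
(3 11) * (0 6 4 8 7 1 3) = (0 6 4 8 7 1 3 11) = [6, 3, 2, 11, 8, 5, 4, 1, 7, 9, 10, 0]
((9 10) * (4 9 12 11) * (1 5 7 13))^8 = (13)(4 12 9 11 10)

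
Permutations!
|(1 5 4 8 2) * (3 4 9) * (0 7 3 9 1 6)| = 14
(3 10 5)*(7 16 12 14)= (3 10 5)(7 16 12 14)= [0, 1, 2, 10, 4, 3, 6, 16, 8, 9, 5, 11, 14, 13, 7, 15, 12]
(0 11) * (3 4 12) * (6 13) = (0 11)(3 4 12)(6 13) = [11, 1, 2, 4, 12, 5, 13, 7, 8, 9, 10, 0, 3, 6]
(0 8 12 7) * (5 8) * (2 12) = [5, 1, 12, 3, 4, 8, 6, 0, 2, 9, 10, 11, 7] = (0 5 8 2 12 7)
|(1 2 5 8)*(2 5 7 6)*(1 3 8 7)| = 10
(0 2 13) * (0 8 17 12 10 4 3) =(0 2 13 8 17 12 10 4 3) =[2, 1, 13, 0, 3, 5, 6, 7, 17, 9, 4, 11, 10, 8, 14, 15, 16, 12]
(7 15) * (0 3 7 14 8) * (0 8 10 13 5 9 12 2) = (0 3 7 15 14 10 13 5 9 12 2) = [3, 1, 0, 7, 4, 9, 6, 15, 8, 12, 13, 11, 2, 5, 10, 14]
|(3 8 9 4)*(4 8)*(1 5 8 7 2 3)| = 8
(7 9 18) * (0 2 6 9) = (0 2 6 9 18 7) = [2, 1, 6, 3, 4, 5, 9, 0, 8, 18, 10, 11, 12, 13, 14, 15, 16, 17, 7]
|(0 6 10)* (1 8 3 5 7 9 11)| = |(0 6 10)(1 8 3 5 7 9 11)| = 21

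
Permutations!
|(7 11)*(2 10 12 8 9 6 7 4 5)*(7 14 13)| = |(2 10 12 8 9 6 14 13 7 11 4 5)| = 12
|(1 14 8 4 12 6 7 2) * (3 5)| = 8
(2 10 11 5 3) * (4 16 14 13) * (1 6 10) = (1 6 10 11 5 3 2)(4 16 14 13) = [0, 6, 1, 2, 16, 3, 10, 7, 8, 9, 11, 5, 12, 4, 13, 15, 14]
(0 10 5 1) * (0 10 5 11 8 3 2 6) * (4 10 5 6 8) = (0 6)(1 5)(2 8 3)(4 10 11) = [6, 5, 8, 2, 10, 1, 0, 7, 3, 9, 11, 4]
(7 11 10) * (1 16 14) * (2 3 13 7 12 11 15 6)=[0, 16, 3, 13, 4, 5, 2, 15, 8, 9, 12, 10, 11, 7, 1, 6, 14]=(1 16 14)(2 3 13 7 15 6)(10 12 11)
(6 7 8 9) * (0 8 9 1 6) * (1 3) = (0 8 3 1 6 7 9) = [8, 6, 2, 1, 4, 5, 7, 9, 3, 0]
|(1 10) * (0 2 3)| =|(0 2 3)(1 10)| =6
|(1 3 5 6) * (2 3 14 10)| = |(1 14 10 2 3 5 6)| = 7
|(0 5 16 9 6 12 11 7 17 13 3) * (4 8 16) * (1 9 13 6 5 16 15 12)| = |(0 16 13 3)(1 9 5 4 8 15 12 11 7 17 6)| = 44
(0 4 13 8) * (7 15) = (0 4 13 8)(7 15) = [4, 1, 2, 3, 13, 5, 6, 15, 0, 9, 10, 11, 12, 8, 14, 7]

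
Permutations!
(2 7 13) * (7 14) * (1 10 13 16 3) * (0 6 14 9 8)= (0 6 14 7 16 3 1 10 13 2 9 8)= [6, 10, 9, 1, 4, 5, 14, 16, 0, 8, 13, 11, 12, 2, 7, 15, 3]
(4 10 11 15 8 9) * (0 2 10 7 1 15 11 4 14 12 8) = (0 2 10 4 7 1 15)(8 9 14 12) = [2, 15, 10, 3, 7, 5, 6, 1, 9, 14, 4, 11, 8, 13, 12, 0]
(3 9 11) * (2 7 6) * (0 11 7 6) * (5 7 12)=[11, 1, 6, 9, 4, 7, 2, 0, 8, 12, 10, 3, 5]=(0 11 3 9 12 5 7)(2 6)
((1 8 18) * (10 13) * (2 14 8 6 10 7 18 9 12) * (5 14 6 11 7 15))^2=(1 7)(2 10 15 14 9)(5 8 12 6 13)(11 18)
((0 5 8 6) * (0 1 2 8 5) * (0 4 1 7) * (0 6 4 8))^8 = (0 1 8 2 4)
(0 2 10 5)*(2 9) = [9, 1, 10, 3, 4, 0, 6, 7, 8, 2, 5] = (0 9 2 10 5)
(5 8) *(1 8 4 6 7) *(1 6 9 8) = (4 9 8 5)(6 7) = [0, 1, 2, 3, 9, 4, 7, 6, 5, 8]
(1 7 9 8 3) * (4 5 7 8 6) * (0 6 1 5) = [6, 8, 2, 5, 0, 7, 4, 9, 3, 1] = (0 6 4)(1 8 3 5 7 9)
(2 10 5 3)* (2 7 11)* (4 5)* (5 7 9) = (2 10 4 7 11)(3 9 5) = [0, 1, 10, 9, 7, 3, 6, 11, 8, 5, 4, 2]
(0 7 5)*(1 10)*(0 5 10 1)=[7, 1, 2, 3, 4, 5, 6, 10, 8, 9, 0]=(0 7 10)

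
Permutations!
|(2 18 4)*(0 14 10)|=|(0 14 10)(2 18 4)|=3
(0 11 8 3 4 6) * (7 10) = [11, 1, 2, 4, 6, 5, 0, 10, 3, 9, 7, 8] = (0 11 8 3 4 6)(7 10)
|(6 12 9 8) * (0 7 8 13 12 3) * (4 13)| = 20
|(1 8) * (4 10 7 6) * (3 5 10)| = |(1 8)(3 5 10 7 6 4)| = 6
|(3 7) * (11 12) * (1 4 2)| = 6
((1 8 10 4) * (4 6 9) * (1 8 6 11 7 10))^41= (1 6 9 4 8)(7 11 10)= ((1 6 9 4 8)(7 10 11))^41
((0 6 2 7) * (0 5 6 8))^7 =(0 8)(2 6 5 7)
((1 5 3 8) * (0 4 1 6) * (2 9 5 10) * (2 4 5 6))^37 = (0 3 2 6 5 8 9)(1 10 4)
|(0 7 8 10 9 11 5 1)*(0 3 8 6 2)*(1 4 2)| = |(0 7 6 1 3 8 10 9 11 5 4 2)| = 12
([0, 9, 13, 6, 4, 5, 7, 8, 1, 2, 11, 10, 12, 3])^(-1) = [0, 8, 9, 13, 4, 5, 3, 6, 7, 1, 11, 10, 12, 2]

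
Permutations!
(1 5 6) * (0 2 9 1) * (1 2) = (0 1 5 6)(2 9) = [1, 5, 9, 3, 4, 6, 0, 7, 8, 2]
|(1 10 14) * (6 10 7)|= 5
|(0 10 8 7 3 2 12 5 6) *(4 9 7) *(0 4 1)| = |(0 10 8 1)(2 12 5 6 4 9 7 3)| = 8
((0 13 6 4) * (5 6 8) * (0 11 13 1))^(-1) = ((0 1)(4 11 13 8 5 6))^(-1) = (0 1)(4 6 5 8 13 11)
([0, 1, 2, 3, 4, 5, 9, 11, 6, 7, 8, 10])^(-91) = [0, 1, 2, 3, 4, 5, 8, 9, 10, 6, 11, 7]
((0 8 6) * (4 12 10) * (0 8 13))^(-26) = (13)(4 12 10)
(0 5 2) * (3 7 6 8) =[5, 1, 0, 7, 4, 2, 8, 6, 3] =(0 5 2)(3 7 6 8)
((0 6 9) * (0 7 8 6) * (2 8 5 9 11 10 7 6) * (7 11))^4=((2 8)(5 9 6 7)(10 11))^4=(11)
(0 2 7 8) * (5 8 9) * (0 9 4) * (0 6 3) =(0 2 7 4 6 3)(5 8 9) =[2, 1, 7, 0, 6, 8, 3, 4, 9, 5]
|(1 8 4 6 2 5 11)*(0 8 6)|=|(0 8 4)(1 6 2 5 11)|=15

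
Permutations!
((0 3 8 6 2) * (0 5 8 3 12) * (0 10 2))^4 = (0 5 12 8 10 6 2) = ((0 12 10 2 5 8 6))^4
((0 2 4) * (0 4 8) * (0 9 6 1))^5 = ((0 2 8 9 6 1))^5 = (0 1 6 9 8 2)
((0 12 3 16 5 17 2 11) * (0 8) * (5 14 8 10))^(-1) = (0 8 14 16 3 12)(2 17 5 10 11)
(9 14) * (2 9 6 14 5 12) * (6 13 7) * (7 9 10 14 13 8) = (2 10 14 8 7 6 13 9 5 12) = [0, 1, 10, 3, 4, 12, 13, 6, 7, 5, 14, 11, 2, 9, 8]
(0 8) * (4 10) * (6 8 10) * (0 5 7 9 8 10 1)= [1, 0, 2, 3, 6, 7, 10, 9, 5, 8, 4]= (0 1)(4 6 10)(5 7 9 8)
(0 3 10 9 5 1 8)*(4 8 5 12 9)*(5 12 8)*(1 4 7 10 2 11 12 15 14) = (0 3 2 11 12 9 8)(1 15 14)(4 5)(7 10) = [3, 15, 11, 2, 5, 4, 6, 10, 0, 8, 7, 12, 9, 13, 1, 14]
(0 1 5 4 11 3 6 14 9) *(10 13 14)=(0 1 5 4 11 3 6 10 13 14 9)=[1, 5, 2, 6, 11, 4, 10, 7, 8, 0, 13, 3, 12, 14, 9]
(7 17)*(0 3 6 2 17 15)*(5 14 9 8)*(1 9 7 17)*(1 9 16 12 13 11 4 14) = (17)(0 3 6 2 9 8 5 1 16 12 13 11 4 14 7 15) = [3, 16, 9, 6, 14, 1, 2, 15, 5, 8, 10, 4, 13, 11, 7, 0, 12, 17]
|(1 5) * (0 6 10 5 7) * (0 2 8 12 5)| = 6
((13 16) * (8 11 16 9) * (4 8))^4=(4 13 11)(8 9 16)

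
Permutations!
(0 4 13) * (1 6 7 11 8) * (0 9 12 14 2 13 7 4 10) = (0 10)(1 6 4 7 11 8)(2 13 9 12 14) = [10, 6, 13, 3, 7, 5, 4, 11, 1, 12, 0, 8, 14, 9, 2]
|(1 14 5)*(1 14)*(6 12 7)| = 6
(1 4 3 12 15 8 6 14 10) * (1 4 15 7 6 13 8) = (1 15)(3 12 7 6 14 10 4)(8 13) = [0, 15, 2, 12, 3, 5, 14, 6, 13, 9, 4, 11, 7, 8, 10, 1]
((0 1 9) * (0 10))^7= (0 10 9 1)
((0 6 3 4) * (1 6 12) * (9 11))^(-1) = ((0 12 1 6 3 4)(9 11))^(-1) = (0 4 3 6 1 12)(9 11)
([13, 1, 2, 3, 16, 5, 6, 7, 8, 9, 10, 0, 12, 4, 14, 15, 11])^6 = [13, 1, 2, 3, 16, 5, 6, 7, 8, 9, 10, 0, 12, 4, 14, 15, 11]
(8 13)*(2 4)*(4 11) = (2 11 4)(8 13) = [0, 1, 11, 3, 2, 5, 6, 7, 13, 9, 10, 4, 12, 8]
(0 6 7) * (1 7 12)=(0 6 12 1 7)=[6, 7, 2, 3, 4, 5, 12, 0, 8, 9, 10, 11, 1]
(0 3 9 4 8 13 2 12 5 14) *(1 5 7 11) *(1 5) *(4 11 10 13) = (0 3 9 11 5 14)(2 12 7 10 13)(4 8) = [3, 1, 12, 9, 8, 14, 6, 10, 4, 11, 13, 5, 7, 2, 0]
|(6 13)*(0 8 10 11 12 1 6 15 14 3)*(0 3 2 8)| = 10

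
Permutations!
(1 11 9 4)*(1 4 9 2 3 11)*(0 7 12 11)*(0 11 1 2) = (0 7 12 1 2 3 11) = [7, 2, 3, 11, 4, 5, 6, 12, 8, 9, 10, 0, 1]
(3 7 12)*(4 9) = (3 7 12)(4 9) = [0, 1, 2, 7, 9, 5, 6, 12, 8, 4, 10, 11, 3]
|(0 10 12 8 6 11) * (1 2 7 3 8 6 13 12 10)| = |(0 1 2 7 3 8 13 12 6 11)| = 10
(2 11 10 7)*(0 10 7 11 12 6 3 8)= [10, 1, 12, 8, 4, 5, 3, 2, 0, 9, 11, 7, 6]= (0 10 11 7 2 12 6 3 8)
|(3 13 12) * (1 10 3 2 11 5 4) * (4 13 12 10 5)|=9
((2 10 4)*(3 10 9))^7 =((2 9 3 10 4))^7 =(2 3 4 9 10)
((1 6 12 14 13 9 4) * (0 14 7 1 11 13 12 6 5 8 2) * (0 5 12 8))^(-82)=(0 2 14 5 8)(1 7 12)(4 13)(9 11)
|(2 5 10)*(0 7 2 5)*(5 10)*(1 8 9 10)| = |(0 7 2)(1 8 9 10)| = 12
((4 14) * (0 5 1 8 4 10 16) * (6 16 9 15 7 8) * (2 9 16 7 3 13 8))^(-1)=(0 16 10 14 4 8 13 3 15 9 2 7 6 1 5)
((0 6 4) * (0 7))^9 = ((0 6 4 7))^9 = (0 6 4 7)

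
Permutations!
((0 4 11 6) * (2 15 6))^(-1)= (0 6 15 2 11 4)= ((0 4 11 2 15 6))^(-1)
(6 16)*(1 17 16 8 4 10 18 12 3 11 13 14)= (1 17 16 6 8 4 10 18 12 3 11 13 14)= [0, 17, 2, 11, 10, 5, 8, 7, 4, 9, 18, 13, 3, 14, 1, 15, 6, 16, 12]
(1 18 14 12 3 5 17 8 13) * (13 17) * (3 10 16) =(1 18 14 12 10 16 3 5 13)(8 17) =[0, 18, 2, 5, 4, 13, 6, 7, 17, 9, 16, 11, 10, 1, 12, 15, 3, 8, 14]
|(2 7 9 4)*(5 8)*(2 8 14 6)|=8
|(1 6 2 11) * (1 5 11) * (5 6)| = 5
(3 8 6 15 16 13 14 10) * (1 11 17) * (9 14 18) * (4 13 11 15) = (1 15 16 11 17)(3 8 6 4 13 18 9 14 10) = [0, 15, 2, 8, 13, 5, 4, 7, 6, 14, 3, 17, 12, 18, 10, 16, 11, 1, 9]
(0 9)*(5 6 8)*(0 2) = (0 9 2)(5 6 8) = [9, 1, 0, 3, 4, 6, 8, 7, 5, 2]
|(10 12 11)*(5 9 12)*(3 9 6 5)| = 10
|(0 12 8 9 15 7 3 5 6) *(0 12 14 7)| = 10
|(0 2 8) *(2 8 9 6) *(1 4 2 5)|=|(0 8)(1 4 2 9 6 5)|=6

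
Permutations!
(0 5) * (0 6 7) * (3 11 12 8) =(0 5 6 7)(3 11 12 8) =[5, 1, 2, 11, 4, 6, 7, 0, 3, 9, 10, 12, 8]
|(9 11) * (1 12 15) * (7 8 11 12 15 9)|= |(1 15)(7 8 11)(9 12)|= 6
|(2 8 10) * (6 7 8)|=5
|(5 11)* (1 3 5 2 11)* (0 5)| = |(0 5 1 3)(2 11)| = 4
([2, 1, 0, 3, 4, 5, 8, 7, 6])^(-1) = (0 2)(6 8)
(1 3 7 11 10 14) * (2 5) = (1 3 7 11 10 14)(2 5) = [0, 3, 5, 7, 4, 2, 6, 11, 8, 9, 14, 10, 12, 13, 1]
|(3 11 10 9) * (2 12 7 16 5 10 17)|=|(2 12 7 16 5 10 9 3 11 17)|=10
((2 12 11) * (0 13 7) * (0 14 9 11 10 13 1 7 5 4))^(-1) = ((0 1 7 14 9 11 2 12 10 13 5 4))^(-1) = (0 4 5 13 10 12 2 11 9 14 7 1)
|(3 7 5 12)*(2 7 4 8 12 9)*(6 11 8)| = 12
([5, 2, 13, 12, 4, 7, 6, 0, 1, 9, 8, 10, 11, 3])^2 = [7, 13, 3, 11, 4, 0, 6, 5, 2, 9, 1, 8, 10, 12]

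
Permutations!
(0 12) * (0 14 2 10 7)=(0 12 14 2 10 7)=[12, 1, 10, 3, 4, 5, 6, 0, 8, 9, 7, 11, 14, 13, 2]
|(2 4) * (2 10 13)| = 4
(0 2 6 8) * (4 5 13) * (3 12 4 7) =(0 2 6 8)(3 12 4 5 13 7) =[2, 1, 6, 12, 5, 13, 8, 3, 0, 9, 10, 11, 4, 7]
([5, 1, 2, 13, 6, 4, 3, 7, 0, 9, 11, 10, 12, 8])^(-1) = [8, 1, 2, 6, 5, 0, 4, 7, 13, 9, 11, 10, 12, 3]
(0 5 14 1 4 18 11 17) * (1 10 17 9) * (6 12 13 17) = [5, 4, 2, 3, 18, 14, 12, 7, 8, 1, 6, 9, 13, 17, 10, 15, 16, 0, 11] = (0 5 14 10 6 12 13 17)(1 4 18 11 9)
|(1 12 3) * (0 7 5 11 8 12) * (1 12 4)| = 14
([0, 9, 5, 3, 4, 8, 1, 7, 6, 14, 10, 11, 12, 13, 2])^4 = (1 5 9 8 14 6 2)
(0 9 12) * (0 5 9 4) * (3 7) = (0 4)(3 7)(5 9 12) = [4, 1, 2, 7, 0, 9, 6, 3, 8, 12, 10, 11, 5]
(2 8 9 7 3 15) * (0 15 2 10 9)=(0 15 10 9 7 3 2 8)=[15, 1, 8, 2, 4, 5, 6, 3, 0, 7, 9, 11, 12, 13, 14, 10]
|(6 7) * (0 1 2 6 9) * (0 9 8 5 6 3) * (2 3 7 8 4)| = 3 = |(9)(0 1 3)(2 7 4)(5 6 8)|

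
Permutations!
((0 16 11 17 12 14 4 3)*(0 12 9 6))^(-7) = ((0 16 11 17 9 6)(3 12 14 4))^(-7) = (0 6 9 17 11 16)(3 12 14 4)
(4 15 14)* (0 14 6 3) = (0 14 4 15 6 3) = [14, 1, 2, 0, 15, 5, 3, 7, 8, 9, 10, 11, 12, 13, 4, 6]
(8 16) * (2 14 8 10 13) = (2 14 8 16 10 13) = [0, 1, 14, 3, 4, 5, 6, 7, 16, 9, 13, 11, 12, 2, 8, 15, 10]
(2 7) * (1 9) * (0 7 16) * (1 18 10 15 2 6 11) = (0 7 6 11 1 9 18 10 15 2 16) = [7, 9, 16, 3, 4, 5, 11, 6, 8, 18, 15, 1, 12, 13, 14, 2, 0, 17, 10]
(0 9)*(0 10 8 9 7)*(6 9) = (0 7)(6 9 10 8) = [7, 1, 2, 3, 4, 5, 9, 0, 6, 10, 8]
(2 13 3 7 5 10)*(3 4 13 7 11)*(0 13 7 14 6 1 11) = (0 13 4 7 5 10 2 14 6 1 11 3) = [13, 11, 14, 0, 7, 10, 1, 5, 8, 9, 2, 3, 12, 4, 6]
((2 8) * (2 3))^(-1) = ((2 8 3))^(-1) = (2 3 8)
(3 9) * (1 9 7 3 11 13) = [0, 9, 2, 7, 4, 5, 6, 3, 8, 11, 10, 13, 12, 1] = (1 9 11 13)(3 7)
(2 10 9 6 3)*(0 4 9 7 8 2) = (0 4 9 6 3)(2 10 7 8) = [4, 1, 10, 0, 9, 5, 3, 8, 2, 6, 7]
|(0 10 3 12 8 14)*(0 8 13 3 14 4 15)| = 6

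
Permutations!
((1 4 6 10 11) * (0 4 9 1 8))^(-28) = ((0 4 6 10 11 8)(1 9))^(-28) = (0 6 11)(4 10 8)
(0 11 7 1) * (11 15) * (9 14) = (0 15 11 7 1)(9 14) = [15, 0, 2, 3, 4, 5, 6, 1, 8, 14, 10, 7, 12, 13, 9, 11]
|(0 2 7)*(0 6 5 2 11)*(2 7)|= 6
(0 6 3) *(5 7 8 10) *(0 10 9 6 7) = (0 7 8 9 6 3 10 5) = [7, 1, 2, 10, 4, 0, 3, 8, 9, 6, 5]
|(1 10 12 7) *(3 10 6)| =6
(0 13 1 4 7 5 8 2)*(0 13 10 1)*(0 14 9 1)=(0 10)(1 4 7 5 8 2 13 14 9)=[10, 4, 13, 3, 7, 8, 6, 5, 2, 1, 0, 11, 12, 14, 9]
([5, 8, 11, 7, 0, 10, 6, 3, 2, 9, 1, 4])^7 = (0 4 11 2 8 1 10 5)(3 7)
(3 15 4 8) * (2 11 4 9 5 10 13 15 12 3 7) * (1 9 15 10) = (15)(1 9 5)(2 11 4 8 7)(3 12)(10 13) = [0, 9, 11, 12, 8, 1, 6, 2, 7, 5, 13, 4, 3, 10, 14, 15]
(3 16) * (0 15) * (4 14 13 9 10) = (0 15)(3 16)(4 14 13 9 10) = [15, 1, 2, 16, 14, 5, 6, 7, 8, 10, 4, 11, 12, 9, 13, 0, 3]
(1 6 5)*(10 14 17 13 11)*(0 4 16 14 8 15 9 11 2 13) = [4, 6, 13, 3, 16, 1, 5, 7, 15, 11, 8, 10, 12, 2, 17, 9, 14, 0] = (0 4 16 14 17)(1 6 5)(2 13)(8 15 9 11 10)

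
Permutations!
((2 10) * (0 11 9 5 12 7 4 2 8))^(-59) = (0 11 9 5 12 7 4 2 10 8)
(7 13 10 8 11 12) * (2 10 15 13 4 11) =(2 10 8)(4 11 12 7)(13 15) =[0, 1, 10, 3, 11, 5, 6, 4, 2, 9, 8, 12, 7, 15, 14, 13]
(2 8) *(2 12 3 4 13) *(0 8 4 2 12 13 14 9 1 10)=(0 8 13 12 3 2 4 14 9 1 10)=[8, 10, 4, 2, 14, 5, 6, 7, 13, 1, 0, 11, 3, 12, 9]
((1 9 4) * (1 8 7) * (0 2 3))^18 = (1 8 9 7 4)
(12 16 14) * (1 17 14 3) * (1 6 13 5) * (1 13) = (1 17 14 12 16 3 6)(5 13) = [0, 17, 2, 6, 4, 13, 1, 7, 8, 9, 10, 11, 16, 5, 12, 15, 3, 14]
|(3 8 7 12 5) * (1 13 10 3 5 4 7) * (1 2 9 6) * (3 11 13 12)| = 9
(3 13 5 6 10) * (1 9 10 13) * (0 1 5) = (0 1 9 10 3 5 6 13) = [1, 9, 2, 5, 4, 6, 13, 7, 8, 10, 3, 11, 12, 0]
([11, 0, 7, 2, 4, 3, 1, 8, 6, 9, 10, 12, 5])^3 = (0 5 7 1 12 2 6 11 3 8)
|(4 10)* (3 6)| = 2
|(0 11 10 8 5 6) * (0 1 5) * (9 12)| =12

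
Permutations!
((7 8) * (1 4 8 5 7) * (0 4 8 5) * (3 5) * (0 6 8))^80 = (8)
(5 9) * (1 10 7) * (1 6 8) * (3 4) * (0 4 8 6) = [4, 10, 2, 8, 3, 9, 6, 0, 1, 5, 7] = (0 4 3 8 1 10 7)(5 9)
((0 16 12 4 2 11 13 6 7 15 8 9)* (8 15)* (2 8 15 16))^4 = (0 6 12)(2 7 4)(8 11 15)(9 13 16)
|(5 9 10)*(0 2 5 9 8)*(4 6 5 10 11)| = |(0 2 10 9 11 4 6 5 8)| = 9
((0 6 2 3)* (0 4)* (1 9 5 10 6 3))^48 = (10)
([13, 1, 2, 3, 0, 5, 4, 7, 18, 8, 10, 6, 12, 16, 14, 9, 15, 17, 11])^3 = (0 15 18 4 16 8 6 13 9 11)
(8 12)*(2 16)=[0, 1, 16, 3, 4, 5, 6, 7, 12, 9, 10, 11, 8, 13, 14, 15, 2]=(2 16)(8 12)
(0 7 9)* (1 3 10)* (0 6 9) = (0 7)(1 3 10)(6 9) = [7, 3, 2, 10, 4, 5, 9, 0, 8, 6, 1]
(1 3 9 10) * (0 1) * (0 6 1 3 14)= [3, 14, 2, 9, 4, 5, 1, 7, 8, 10, 6, 11, 12, 13, 0]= (0 3 9 10 6 1 14)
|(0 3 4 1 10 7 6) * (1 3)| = 10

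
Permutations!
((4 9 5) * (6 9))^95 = ((4 6 9 5))^95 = (4 5 9 6)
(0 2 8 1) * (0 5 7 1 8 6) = (8)(0 2 6)(1 5 7) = [2, 5, 6, 3, 4, 7, 0, 1, 8]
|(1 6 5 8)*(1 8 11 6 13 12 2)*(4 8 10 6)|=|(1 13 12 2)(4 8 10 6 5 11)|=12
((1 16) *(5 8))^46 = (16)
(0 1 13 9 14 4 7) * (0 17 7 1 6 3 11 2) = (0 6 3 11 2)(1 13 9 14 4)(7 17) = [6, 13, 0, 11, 1, 5, 3, 17, 8, 14, 10, 2, 12, 9, 4, 15, 16, 7]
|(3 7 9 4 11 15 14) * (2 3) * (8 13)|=|(2 3 7 9 4 11 15 14)(8 13)|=8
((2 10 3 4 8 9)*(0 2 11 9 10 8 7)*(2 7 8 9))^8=((0 7)(2 9 11)(3 4 8 10))^8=(2 11 9)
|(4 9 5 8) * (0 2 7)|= |(0 2 7)(4 9 5 8)|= 12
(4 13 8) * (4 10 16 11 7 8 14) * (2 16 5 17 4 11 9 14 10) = (2 16 9 14 11 7 8)(4 13 10 5 17) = [0, 1, 16, 3, 13, 17, 6, 8, 2, 14, 5, 7, 12, 10, 11, 15, 9, 4]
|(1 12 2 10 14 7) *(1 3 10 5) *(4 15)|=4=|(1 12 2 5)(3 10 14 7)(4 15)|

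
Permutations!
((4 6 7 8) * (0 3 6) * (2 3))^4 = (0 7 2 8 3 4 6)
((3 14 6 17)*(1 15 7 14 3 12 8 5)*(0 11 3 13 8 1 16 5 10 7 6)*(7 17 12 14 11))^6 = (0 10 3)(1 6)(7 17 13)(8 11 14)(12 15)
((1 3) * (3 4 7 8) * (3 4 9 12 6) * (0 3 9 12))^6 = (12)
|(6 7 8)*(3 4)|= |(3 4)(6 7 8)|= 6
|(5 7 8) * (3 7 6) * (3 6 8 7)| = |(5 8)| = 2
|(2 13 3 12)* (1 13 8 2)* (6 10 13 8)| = 8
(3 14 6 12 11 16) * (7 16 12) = [0, 1, 2, 14, 4, 5, 7, 16, 8, 9, 10, 12, 11, 13, 6, 15, 3] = (3 14 6 7 16)(11 12)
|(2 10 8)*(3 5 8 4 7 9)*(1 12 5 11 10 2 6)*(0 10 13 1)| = 13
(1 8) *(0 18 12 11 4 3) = (0 18 12 11 4 3)(1 8) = [18, 8, 2, 0, 3, 5, 6, 7, 1, 9, 10, 4, 11, 13, 14, 15, 16, 17, 12]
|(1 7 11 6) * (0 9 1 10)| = |(0 9 1 7 11 6 10)| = 7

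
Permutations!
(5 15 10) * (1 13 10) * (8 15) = (1 13 10 5 8 15) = [0, 13, 2, 3, 4, 8, 6, 7, 15, 9, 5, 11, 12, 10, 14, 1]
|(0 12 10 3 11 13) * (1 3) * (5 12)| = 8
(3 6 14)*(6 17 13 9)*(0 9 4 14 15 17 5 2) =[9, 1, 0, 5, 14, 2, 15, 7, 8, 6, 10, 11, 12, 4, 3, 17, 16, 13] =(0 9 6 15 17 13 4 14 3 5 2)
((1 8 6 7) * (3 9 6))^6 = ((1 8 3 9 6 7))^6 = (9)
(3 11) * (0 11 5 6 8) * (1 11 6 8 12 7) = (0 6 12 7 1 11 3 5 8) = [6, 11, 2, 5, 4, 8, 12, 1, 0, 9, 10, 3, 7]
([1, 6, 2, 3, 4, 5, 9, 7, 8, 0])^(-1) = [9, 0, 2, 3, 4, 5, 1, 7, 8, 6]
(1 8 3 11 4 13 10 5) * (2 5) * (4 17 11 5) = (1 8 3 5)(2 4 13 10)(11 17) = [0, 8, 4, 5, 13, 1, 6, 7, 3, 9, 2, 17, 12, 10, 14, 15, 16, 11]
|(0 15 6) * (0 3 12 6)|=6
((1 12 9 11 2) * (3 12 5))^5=((1 5 3 12 9 11 2))^5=(1 11 12 5 2 9 3)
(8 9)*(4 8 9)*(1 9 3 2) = (1 9 3 2)(4 8) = [0, 9, 1, 2, 8, 5, 6, 7, 4, 3]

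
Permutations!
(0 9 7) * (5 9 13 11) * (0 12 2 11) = (0 13)(2 11 5 9 7 12) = [13, 1, 11, 3, 4, 9, 6, 12, 8, 7, 10, 5, 2, 0]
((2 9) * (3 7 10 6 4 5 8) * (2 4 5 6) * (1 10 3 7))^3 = (1 9 5 3 2 6 7 10 4 8)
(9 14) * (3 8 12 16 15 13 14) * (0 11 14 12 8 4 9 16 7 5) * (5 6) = [11, 1, 2, 4, 9, 0, 5, 6, 8, 3, 10, 14, 7, 12, 16, 13, 15] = (0 11 14 16 15 13 12 7 6 5)(3 4 9)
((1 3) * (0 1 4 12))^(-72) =((0 1 3 4 12))^(-72) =(0 4 1 12 3)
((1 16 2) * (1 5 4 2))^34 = (16)(2 5 4) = ((1 16)(2 5 4))^34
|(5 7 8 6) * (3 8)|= |(3 8 6 5 7)|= 5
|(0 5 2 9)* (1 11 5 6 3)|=8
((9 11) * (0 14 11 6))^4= ((0 14 11 9 6))^4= (0 6 9 11 14)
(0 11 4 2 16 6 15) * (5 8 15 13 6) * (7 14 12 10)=(0 11 4 2 16 5 8 15)(6 13)(7 14 12 10)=[11, 1, 16, 3, 2, 8, 13, 14, 15, 9, 7, 4, 10, 6, 12, 0, 5]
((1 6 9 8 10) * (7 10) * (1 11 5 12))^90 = (12)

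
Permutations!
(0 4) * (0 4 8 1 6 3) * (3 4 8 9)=[9, 6, 2, 0, 8, 5, 4, 7, 1, 3]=(0 9 3)(1 6 4 8)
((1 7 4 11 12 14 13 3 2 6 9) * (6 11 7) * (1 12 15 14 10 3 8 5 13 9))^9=(1 6)(2 11 15 14 9 12 10 3)(4 7)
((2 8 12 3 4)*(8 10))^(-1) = ((2 10 8 12 3 4))^(-1) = (2 4 3 12 8 10)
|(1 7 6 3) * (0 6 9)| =|(0 6 3 1 7 9)| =6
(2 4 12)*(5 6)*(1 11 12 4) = (1 11 12 2)(5 6) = [0, 11, 1, 3, 4, 6, 5, 7, 8, 9, 10, 12, 2]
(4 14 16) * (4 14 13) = (4 13)(14 16) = [0, 1, 2, 3, 13, 5, 6, 7, 8, 9, 10, 11, 12, 4, 16, 15, 14]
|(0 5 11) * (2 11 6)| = |(0 5 6 2 11)| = 5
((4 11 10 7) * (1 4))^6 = (1 4 11 10 7)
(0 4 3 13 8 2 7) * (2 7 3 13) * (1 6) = (0 4 13 8 7)(1 6)(2 3) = [4, 6, 3, 2, 13, 5, 1, 0, 7, 9, 10, 11, 12, 8]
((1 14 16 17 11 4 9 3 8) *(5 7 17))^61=(1 11 14 4 16 9 5 3 7 8 17)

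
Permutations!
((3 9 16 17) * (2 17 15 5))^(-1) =(2 5 15 16 9 3 17)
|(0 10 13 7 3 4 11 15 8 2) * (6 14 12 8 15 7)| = |(15)(0 10 13 6 14 12 8 2)(3 4 11 7)| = 8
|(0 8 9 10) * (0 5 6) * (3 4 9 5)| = 4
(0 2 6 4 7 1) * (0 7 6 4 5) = (0 2 4 6 5)(1 7) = [2, 7, 4, 3, 6, 0, 5, 1]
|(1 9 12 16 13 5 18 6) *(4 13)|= |(1 9 12 16 4 13 5 18 6)|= 9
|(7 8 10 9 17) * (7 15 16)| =|(7 8 10 9 17 15 16)| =7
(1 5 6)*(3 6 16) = [0, 5, 2, 6, 4, 16, 1, 7, 8, 9, 10, 11, 12, 13, 14, 15, 3] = (1 5 16 3 6)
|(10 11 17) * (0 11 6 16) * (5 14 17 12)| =9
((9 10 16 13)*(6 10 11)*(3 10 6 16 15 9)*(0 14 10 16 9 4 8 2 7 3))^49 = ((0 14 10 15 4 8 2 7 3 16 13)(9 11))^49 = (0 8 13 4 16 15 3 10 7 14 2)(9 11)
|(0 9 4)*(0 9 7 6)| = 6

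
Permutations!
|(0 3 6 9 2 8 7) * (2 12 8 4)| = |(0 3 6 9 12 8 7)(2 4)| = 14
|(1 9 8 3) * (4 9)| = |(1 4 9 8 3)| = 5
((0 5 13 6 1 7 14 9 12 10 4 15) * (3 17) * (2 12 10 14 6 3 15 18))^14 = (18)(0 13 17)(1 6 7)(3 15 5)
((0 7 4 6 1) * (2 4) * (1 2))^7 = ((0 7 1)(2 4 6))^7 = (0 7 1)(2 4 6)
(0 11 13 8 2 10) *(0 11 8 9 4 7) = (0 8 2 10 11 13 9 4 7) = [8, 1, 10, 3, 7, 5, 6, 0, 2, 4, 11, 13, 12, 9]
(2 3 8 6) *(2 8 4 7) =(2 3 4 7)(6 8) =[0, 1, 3, 4, 7, 5, 8, 2, 6]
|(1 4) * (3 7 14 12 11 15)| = 6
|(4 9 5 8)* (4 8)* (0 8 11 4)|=6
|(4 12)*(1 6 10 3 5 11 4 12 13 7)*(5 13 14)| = 12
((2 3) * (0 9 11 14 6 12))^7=(0 9 11 14 6 12)(2 3)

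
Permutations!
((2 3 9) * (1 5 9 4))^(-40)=(1 9 3)(2 4 5)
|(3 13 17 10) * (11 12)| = 4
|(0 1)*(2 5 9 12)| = 4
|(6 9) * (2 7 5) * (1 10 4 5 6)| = 8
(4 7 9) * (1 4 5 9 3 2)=(1 4 7 3 2)(5 9)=[0, 4, 1, 2, 7, 9, 6, 3, 8, 5]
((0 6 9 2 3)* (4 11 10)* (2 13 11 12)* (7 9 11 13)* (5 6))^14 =((13)(0 5 6 11 10 4 12 2 3)(7 9))^14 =(13)(0 4 5 12 6 2 11 3 10)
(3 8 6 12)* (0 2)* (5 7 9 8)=(0 2)(3 5 7 9 8 6 12)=[2, 1, 0, 5, 4, 7, 12, 9, 6, 8, 10, 11, 3]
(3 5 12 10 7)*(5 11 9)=[0, 1, 2, 11, 4, 12, 6, 3, 8, 5, 7, 9, 10]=(3 11 9 5 12 10 7)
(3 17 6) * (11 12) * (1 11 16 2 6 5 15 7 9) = (1 11 12 16 2 6 3 17 5 15 7 9) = [0, 11, 6, 17, 4, 15, 3, 9, 8, 1, 10, 12, 16, 13, 14, 7, 2, 5]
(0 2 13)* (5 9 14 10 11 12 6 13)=(0 2 5 9 14 10 11 12 6 13)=[2, 1, 5, 3, 4, 9, 13, 7, 8, 14, 11, 12, 6, 0, 10]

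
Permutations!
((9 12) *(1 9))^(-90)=(12)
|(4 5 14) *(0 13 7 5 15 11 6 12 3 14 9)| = 35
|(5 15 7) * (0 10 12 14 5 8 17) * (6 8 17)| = 8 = |(0 10 12 14 5 15 7 17)(6 8)|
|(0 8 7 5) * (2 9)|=4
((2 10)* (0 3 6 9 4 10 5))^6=(0 2 4 6)(3 5 10 9)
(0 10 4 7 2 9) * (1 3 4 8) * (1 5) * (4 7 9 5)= (0 10 8 4 9)(1 3 7 2 5)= [10, 3, 5, 7, 9, 1, 6, 2, 4, 0, 8]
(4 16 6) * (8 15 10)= (4 16 6)(8 15 10)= [0, 1, 2, 3, 16, 5, 4, 7, 15, 9, 8, 11, 12, 13, 14, 10, 6]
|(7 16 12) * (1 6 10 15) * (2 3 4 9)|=12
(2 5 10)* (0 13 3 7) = (0 13 3 7)(2 5 10) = [13, 1, 5, 7, 4, 10, 6, 0, 8, 9, 2, 11, 12, 3]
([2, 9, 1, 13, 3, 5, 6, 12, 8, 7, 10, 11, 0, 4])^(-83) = (0 2 1 9 7 12)(3 13 4)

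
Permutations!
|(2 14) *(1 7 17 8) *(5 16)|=|(1 7 17 8)(2 14)(5 16)|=4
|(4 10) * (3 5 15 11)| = |(3 5 15 11)(4 10)| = 4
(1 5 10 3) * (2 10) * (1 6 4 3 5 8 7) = (1 8 7)(2 10 5)(3 6 4) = [0, 8, 10, 6, 3, 2, 4, 1, 7, 9, 5]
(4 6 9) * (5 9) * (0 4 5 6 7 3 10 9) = [4, 1, 2, 10, 7, 0, 6, 3, 8, 5, 9] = (0 4 7 3 10 9 5)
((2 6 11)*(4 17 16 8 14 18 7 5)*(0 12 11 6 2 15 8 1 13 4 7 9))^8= (18)(1 17 13 16 4)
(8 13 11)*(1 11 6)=(1 11 8 13 6)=[0, 11, 2, 3, 4, 5, 1, 7, 13, 9, 10, 8, 12, 6]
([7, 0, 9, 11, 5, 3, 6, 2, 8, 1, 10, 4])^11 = (0 7 2 9 1)(3 5 4 11)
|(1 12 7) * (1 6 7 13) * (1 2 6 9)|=7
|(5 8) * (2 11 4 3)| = 4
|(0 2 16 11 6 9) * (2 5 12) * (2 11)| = 6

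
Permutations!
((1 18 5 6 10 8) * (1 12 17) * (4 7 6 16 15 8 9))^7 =((1 18 5 16 15 8 12 17)(4 7 6 10 9))^7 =(1 17 12 8 15 16 5 18)(4 6 9 7 10)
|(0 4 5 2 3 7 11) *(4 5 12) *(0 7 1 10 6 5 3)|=|(0 3 1 10 6 5 2)(4 12)(7 11)|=14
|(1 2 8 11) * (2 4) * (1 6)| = 6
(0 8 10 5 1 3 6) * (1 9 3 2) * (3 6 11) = (0 8 10 5 9 6)(1 2)(3 11) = [8, 2, 1, 11, 4, 9, 0, 7, 10, 6, 5, 3]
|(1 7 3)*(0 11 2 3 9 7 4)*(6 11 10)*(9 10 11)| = |(0 11 2 3 1 4)(6 9 7 10)| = 12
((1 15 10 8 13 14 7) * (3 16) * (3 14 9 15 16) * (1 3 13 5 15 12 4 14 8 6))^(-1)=(1 6 10 15 5 8 16)(3 7 14 4 12 9 13)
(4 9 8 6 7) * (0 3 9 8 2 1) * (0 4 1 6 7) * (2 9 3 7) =(9)(0 7 1 4 8 2 6) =[7, 4, 6, 3, 8, 5, 0, 1, 2, 9]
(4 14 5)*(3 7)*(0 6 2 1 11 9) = (0 6 2 1 11 9)(3 7)(4 14 5) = [6, 11, 1, 7, 14, 4, 2, 3, 8, 0, 10, 9, 12, 13, 5]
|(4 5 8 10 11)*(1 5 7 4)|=10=|(1 5 8 10 11)(4 7)|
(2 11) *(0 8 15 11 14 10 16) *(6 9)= [8, 1, 14, 3, 4, 5, 9, 7, 15, 6, 16, 2, 12, 13, 10, 11, 0]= (0 8 15 11 2 14 10 16)(6 9)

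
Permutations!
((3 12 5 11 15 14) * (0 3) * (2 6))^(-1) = (0 14 15 11 5 12 3)(2 6)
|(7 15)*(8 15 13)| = |(7 13 8 15)| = 4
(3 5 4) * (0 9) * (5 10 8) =(0 9)(3 10 8 5 4) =[9, 1, 2, 10, 3, 4, 6, 7, 5, 0, 8]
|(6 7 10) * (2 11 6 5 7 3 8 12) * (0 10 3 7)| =21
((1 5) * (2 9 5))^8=(9)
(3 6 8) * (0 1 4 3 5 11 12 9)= [1, 4, 2, 6, 3, 11, 8, 7, 5, 0, 10, 12, 9]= (0 1 4 3 6 8 5 11 12 9)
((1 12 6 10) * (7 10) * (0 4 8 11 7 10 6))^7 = ((0 4 8 11 7 6 10 1 12))^7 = (0 1 6 11 4 12 10 7 8)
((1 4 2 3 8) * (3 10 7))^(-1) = (1 8 3 7 10 2 4)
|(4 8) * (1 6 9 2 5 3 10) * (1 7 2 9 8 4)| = 15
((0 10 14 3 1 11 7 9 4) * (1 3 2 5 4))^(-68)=(0 5 14)(2 10 4)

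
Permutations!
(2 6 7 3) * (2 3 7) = (7)(2 6) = [0, 1, 6, 3, 4, 5, 2, 7]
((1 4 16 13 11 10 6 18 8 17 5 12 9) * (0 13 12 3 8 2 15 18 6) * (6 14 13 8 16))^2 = (0 17 3 12 1 6 13 10 8 5 16 9 4 14 11)(2 18 15)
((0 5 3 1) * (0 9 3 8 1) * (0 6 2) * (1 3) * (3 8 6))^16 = (9)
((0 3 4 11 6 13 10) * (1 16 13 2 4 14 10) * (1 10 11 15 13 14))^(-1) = (0 10 13 15 4 2 6 11 14 16 1 3)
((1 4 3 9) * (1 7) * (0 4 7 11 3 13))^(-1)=((0 4 13)(1 7)(3 9 11))^(-1)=(0 13 4)(1 7)(3 11 9)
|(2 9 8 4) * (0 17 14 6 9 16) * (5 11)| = |(0 17 14 6 9 8 4 2 16)(5 11)| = 18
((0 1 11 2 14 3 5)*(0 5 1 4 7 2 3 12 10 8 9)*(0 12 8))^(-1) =(0 10 12 9 8 14 2 7 4)(1 3 11)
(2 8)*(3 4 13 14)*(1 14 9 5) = [0, 14, 8, 4, 13, 1, 6, 7, 2, 5, 10, 11, 12, 9, 3] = (1 14 3 4 13 9 5)(2 8)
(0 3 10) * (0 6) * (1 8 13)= (0 3 10 6)(1 8 13)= [3, 8, 2, 10, 4, 5, 0, 7, 13, 9, 6, 11, 12, 1]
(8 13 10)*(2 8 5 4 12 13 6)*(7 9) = (2 8 6)(4 12 13 10 5)(7 9) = [0, 1, 8, 3, 12, 4, 2, 9, 6, 7, 5, 11, 13, 10]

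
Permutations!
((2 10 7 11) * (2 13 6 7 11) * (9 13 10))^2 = (2 13 7 9 6) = ((2 9 13 6 7)(10 11))^2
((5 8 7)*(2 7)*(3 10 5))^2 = ((2 7 3 10 5 8))^2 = (2 3 5)(7 10 8)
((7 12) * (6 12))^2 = (6 7 12)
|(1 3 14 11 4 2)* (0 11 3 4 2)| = 10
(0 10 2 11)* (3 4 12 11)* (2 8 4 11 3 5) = (0 10 8 4 12 3 11)(2 5) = [10, 1, 5, 11, 12, 2, 6, 7, 4, 9, 8, 0, 3]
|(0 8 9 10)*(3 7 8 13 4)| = |(0 13 4 3 7 8 9 10)| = 8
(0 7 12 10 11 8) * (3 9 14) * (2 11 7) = [2, 1, 11, 9, 4, 5, 6, 12, 0, 14, 7, 8, 10, 13, 3] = (0 2 11 8)(3 9 14)(7 12 10)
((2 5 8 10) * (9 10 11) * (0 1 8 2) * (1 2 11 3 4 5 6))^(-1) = ((0 2 6 1 8 3 4 5 11 9 10))^(-1) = (0 10 9 11 5 4 3 8 1 6 2)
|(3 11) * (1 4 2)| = 6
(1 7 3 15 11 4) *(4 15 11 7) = (1 4)(3 11 15 7) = [0, 4, 2, 11, 1, 5, 6, 3, 8, 9, 10, 15, 12, 13, 14, 7]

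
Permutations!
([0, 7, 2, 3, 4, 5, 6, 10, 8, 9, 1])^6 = [0, 1, 2, 3, 4, 5, 6, 7, 8, 9, 10]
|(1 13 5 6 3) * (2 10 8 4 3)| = |(1 13 5 6 2 10 8 4 3)| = 9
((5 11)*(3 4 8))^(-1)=(3 8 4)(5 11)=((3 4 8)(5 11))^(-1)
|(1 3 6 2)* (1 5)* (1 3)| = |(2 5 3 6)| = 4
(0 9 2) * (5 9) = [5, 1, 0, 3, 4, 9, 6, 7, 8, 2] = (0 5 9 2)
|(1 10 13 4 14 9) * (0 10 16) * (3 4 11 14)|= 8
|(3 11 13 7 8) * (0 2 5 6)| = 20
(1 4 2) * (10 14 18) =(1 4 2)(10 14 18) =[0, 4, 1, 3, 2, 5, 6, 7, 8, 9, 14, 11, 12, 13, 18, 15, 16, 17, 10]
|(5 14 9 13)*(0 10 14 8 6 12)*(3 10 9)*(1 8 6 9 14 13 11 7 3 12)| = |(0 14 12)(1 8 9 11 7 3 10 13 5 6)| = 30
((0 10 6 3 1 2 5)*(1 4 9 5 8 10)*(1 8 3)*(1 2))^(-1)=(0 5 9 4 3 2 6 10 8)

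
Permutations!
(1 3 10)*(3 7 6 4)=(1 7 6 4 3 10)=[0, 7, 2, 10, 3, 5, 4, 6, 8, 9, 1]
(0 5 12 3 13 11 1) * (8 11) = (0 5 12 3 13 8 11 1) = [5, 0, 2, 13, 4, 12, 6, 7, 11, 9, 10, 1, 3, 8]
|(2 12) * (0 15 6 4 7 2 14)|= |(0 15 6 4 7 2 12 14)|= 8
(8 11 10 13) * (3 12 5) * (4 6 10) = (3 12 5)(4 6 10 13 8 11) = [0, 1, 2, 12, 6, 3, 10, 7, 11, 9, 13, 4, 5, 8]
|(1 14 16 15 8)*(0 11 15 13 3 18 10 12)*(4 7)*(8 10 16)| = 60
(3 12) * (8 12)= (3 8 12)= [0, 1, 2, 8, 4, 5, 6, 7, 12, 9, 10, 11, 3]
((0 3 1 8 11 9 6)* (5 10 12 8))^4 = (0 10 9 1 8)(3 12 6 5 11)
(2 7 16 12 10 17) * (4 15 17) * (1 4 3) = (1 4 15 17 2 7 16 12 10 3) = [0, 4, 7, 1, 15, 5, 6, 16, 8, 9, 3, 11, 10, 13, 14, 17, 12, 2]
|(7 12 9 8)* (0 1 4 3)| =|(0 1 4 3)(7 12 9 8)| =4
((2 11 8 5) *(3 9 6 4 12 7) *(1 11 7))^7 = ((1 11 8 5 2 7 3 9 6 4 12))^7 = (1 9 5 12 3 8 4 7 11 6 2)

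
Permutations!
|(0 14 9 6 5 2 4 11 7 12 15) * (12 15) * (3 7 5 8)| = |(0 14 9 6 8 3 7 15)(2 4 11 5)| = 8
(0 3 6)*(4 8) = [3, 1, 2, 6, 8, 5, 0, 7, 4] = (0 3 6)(4 8)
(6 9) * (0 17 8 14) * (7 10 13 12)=(0 17 8 14)(6 9)(7 10 13 12)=[17, 1, 2, 3, 4, 5, 9, 10, 14, 6, 13, 11, 7, 12, 0, 15, 16, 8]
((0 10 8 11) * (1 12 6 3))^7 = ((0 10 8 11)(1 12 6 3))^7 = (0 11 8 10)(1 3 6 12)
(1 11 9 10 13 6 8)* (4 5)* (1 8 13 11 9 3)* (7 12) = (1 9 10 11 3)(4 5)(6 13)(7 12) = [0, 9, 2, 1, 5, 4, 13, 12, 8, 10, 11, 3, 7, 6]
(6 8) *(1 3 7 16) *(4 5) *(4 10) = (1 3 7 16)(4 5 10)(6 8) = [0, 3, 2, 7, 5, 10, 8, 16, 6, 9, 4, 11, 12, 13, 14, 15, 1]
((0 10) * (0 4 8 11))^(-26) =(0 11 8 4 10)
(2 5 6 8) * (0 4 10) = (0 4 10)(2 5 6 8) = [4, 1, 5, 3, 10, 6, 8, 7, 2, 9, 0]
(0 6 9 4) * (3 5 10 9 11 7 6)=(0 3 5 10 9 4)(6 11 7)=[3, 1, 2, 5, 0, 10, 11, 6, 8, 4, 9, 7]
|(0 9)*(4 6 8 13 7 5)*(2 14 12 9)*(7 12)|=|(0 2 14 7 5 4 6 8 13 12 9)|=11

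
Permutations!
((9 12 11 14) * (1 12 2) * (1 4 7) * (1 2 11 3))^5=(1 3 12)(2 7 4)(9 14 11)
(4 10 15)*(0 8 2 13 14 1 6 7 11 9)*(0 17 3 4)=(0 8 2 13 14 1 6 7 11 9 17 3 4 10 15)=[8, 6, 13, 4, 10, 5, 7, 11, 2, 17, 15, 9, 12, 14, 1, 0, 16, 3]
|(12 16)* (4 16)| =3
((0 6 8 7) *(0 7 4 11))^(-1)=(0 11 4 8 6)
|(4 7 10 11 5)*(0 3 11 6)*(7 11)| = 15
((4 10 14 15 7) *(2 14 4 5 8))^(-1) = ((2 14 15 7 5 8)(4 10))^(-1) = (2 8 5 7 15 14)(4 10)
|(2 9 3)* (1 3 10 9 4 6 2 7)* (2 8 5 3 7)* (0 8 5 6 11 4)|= 6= |(0 8 6 5 3 2)(1 7)(4 11)(9 10)|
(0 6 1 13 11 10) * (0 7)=(0 6 1 13 11 10 7)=[6, 13, 2, 3, 4, 5, 1, 0, 8, 9, 7, 10, 12, 11]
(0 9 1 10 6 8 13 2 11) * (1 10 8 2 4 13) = (0 9 10 6 2 11)(1 8)(4 13) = [9, 8, 11, 3, 13, 5, 2, 7, 1, 10, 6, 0, 12, 4]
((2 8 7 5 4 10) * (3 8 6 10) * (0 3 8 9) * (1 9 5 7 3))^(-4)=(0 9 1)(2 10 6)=((0 1 9)(2 6 10)(3 5 4 8))^(-4)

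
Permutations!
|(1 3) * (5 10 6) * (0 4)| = 6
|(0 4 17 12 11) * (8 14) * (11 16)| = |(0 4 17 12 16 11)(8 14)| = 6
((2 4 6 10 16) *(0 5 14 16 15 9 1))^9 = (0 9 10 4 16 5 1 15 6 2 14)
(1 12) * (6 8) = (1 12)(6 8) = [0, 12, 2, 3, 4, 5, 8, 7, 6, 9, 10, 11, 1]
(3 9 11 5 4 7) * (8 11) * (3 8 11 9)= (4 7 8 9 11 5)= [0, 1, 2, 3, 7, 4, 6, 8, 9, 11, 10, 5]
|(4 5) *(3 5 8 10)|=5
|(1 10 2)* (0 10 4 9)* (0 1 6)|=|(0 10 2 6)(1 4 9)|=12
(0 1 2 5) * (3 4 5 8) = (0 1 2 8 3 4 5) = [1, 2, 8, 4, 5, 0, 6, 7, 3]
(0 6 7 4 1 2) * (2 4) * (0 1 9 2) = [6, 4, 1, 3, 9, 5, 7, 0, 8, 2] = (0 6 7)(1 4 9 2)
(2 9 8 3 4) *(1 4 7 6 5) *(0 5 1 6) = (0 5 6 1 4 2 9 8 3 7) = [5, 4, 9, 7, 2, 6, 1, 0, 3, 8]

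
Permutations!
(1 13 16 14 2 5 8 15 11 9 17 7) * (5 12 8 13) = (1 5 13 16 14 2 12 8 15 11 9 17 7) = [0, 5, 12, 3, 4, 13, 6, 1, 15, 17, 10, 9, 8, 16, 2, 11, 14, 7]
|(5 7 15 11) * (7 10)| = 5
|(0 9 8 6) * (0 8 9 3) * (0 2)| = 6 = |(9)(0 3 2)(6 8)|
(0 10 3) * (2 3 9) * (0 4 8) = (0 10 9 2 3 4 8) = [10, 1, 3, 4, 8, 5, 6, 7, 0, 2, 9]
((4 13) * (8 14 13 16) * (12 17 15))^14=(4 13 14 8 16)(12 15 17)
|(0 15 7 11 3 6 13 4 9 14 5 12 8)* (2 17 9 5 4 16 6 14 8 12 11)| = 105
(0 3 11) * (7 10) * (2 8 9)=(0 3 11)(2 8 9)(7 10)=[3, 1, 8, 11, 4, 5, 6, 10, 9, 2, 7, 0]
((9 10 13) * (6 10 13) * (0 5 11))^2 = ((0 5 11)(6 10)(9 13))^2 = (13)(0 11 5)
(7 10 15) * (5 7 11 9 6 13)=[0, 1, 2, 3, 4, 7, 13, 10, 8, 6, 15, 9, 12, 5, 14, 11]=(5 7 10 15 11 9 6 13)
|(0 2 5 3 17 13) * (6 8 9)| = 6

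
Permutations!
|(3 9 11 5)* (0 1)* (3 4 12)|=|(0 1)(3 9 11 5 4 12)|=6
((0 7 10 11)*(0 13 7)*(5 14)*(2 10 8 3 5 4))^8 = (2 14 3 7 11)(4 5 8 13 10)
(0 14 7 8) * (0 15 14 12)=(0 12)(7 8 15 14)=[12, 1, 2, 3, 4, 5, 6, 8, 15, 9, 10, 11, 0, 13, 7, 14]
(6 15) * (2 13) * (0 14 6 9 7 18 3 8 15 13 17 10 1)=[14, 0, 17, 8, 4, 5, 13, 18, 15, 7, 1, 11, 12, 2, 6, 9, 16, 10, 3]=(0 14 6 13 2 17 10 1)(3 8 15 9 7 18)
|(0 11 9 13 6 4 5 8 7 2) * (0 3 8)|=|(0 11 9 13 6 4 5)(2 3 8 7)|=28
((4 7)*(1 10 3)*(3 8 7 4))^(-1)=(1 3 7 8 10)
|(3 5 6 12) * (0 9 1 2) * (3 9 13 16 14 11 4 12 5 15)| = |(0 13 16 14 11 4 12 9 1 2)(3 15)(5 6)| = 10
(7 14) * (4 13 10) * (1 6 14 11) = (1 6 14 7 11)(4 13 10) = [0, 6, 2, 3, 13, 5, 14, 11, 8, 9, 4, 1, 12, 10, 7]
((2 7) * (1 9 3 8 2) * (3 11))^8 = ((1 9 11 3 8 2 7))^8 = (1 9 11 3 8 2 7)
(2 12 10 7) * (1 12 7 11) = [0, 12, 7, 3, 4, 5, 6, 2, 8, 9, 11, 1, 10] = (1 12 10 11)(2 7)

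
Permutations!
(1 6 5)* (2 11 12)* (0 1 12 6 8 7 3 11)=[1, 8, 0, 11, 4, 12, 5, 3, 7, 9, 10, 6, 2]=(0 1 8 7 3 11 6 5 12 2)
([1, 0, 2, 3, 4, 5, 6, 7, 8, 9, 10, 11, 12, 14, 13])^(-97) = (0 1)(13 14)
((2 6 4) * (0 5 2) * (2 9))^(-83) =((0 5 9 2 6 4))^(-83) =(0 5 9 2 6 4)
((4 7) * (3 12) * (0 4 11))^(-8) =((0 4 7 11)(3 12))^(-8) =(12)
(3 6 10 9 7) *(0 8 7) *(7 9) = (0 8 9)(3 6 10 7) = [8, 1, 2, 6, 4, 5, 10, 3, 9, 0, 7]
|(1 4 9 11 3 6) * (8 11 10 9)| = 6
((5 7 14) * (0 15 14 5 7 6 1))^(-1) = ((0 15 14 7 5 6 1))^(-1) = (0 1 6 5 7 14 15)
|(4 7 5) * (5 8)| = |(4 7 8 5)| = 4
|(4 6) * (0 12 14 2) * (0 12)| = 6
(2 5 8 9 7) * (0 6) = (0 6)(2 5 8 9 7) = [6, 1, 5, 3, 4, 8, 0, 2, 9, 7]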